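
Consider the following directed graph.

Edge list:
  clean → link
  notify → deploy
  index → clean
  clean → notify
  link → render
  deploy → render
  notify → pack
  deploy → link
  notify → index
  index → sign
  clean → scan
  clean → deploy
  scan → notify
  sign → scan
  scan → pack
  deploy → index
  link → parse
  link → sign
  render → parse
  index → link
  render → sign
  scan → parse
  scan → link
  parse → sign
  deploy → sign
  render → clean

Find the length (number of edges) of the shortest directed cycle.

3

For each vertex v, BFS finds the shortest path from v back to v.
The shortest such closed walk is clean → notify → index → clean, length 3.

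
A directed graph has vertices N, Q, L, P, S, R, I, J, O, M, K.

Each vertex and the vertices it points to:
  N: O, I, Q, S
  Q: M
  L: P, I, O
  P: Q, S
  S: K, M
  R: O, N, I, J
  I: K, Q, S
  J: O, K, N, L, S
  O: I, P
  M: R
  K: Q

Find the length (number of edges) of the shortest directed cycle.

4

For each vertex v, BFS finds the shortest path from v back to v.
The shortest such closed walk is R → N → Q → M → R, length 4.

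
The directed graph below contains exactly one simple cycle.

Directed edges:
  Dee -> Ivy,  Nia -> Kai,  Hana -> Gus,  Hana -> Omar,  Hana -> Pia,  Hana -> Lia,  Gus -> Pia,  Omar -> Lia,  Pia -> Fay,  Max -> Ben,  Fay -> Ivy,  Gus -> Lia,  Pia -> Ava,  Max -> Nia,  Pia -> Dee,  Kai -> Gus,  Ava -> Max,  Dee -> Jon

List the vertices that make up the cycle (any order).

Ava, Gus, Kai, Max, Nia, Pia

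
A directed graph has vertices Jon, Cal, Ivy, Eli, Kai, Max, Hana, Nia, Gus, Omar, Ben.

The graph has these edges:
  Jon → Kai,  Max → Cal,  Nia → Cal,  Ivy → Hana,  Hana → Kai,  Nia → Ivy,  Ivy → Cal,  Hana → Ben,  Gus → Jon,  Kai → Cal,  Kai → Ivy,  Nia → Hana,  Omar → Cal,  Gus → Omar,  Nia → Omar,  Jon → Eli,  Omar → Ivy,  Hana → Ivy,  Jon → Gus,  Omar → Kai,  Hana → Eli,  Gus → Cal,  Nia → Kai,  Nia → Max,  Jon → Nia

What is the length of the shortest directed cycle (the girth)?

2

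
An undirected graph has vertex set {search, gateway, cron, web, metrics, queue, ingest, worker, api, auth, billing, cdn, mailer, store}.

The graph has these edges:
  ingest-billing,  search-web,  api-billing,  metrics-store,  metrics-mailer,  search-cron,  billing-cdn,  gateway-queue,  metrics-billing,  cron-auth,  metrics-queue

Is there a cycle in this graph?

No

DFS, tracking each vertex's parent; an edge to a visited non-parent vertex closes a cycle.
Start from store:
visit store (parent –)
  visit metrics (parent store)
    metrics–store: parent, skip
    visit queue (parent metrics)
      visit gateway (parent queue)
        gateway–queue: parent, skip
      queue–metrics: parent, skip
    visit mailer (parent metrics)
      mailer–metrics: parent, skip
    visit billing (parent metrics)
      visit ingest (parent billing)
        ingest–billing: parent, skip
      visit cdn (parent billing)
        cdn–billing: parent, skip
      visit api (parent billing)
        api–billing: parent, skip
      billing–metrics: parent, skip
visit search (parent –)
  visit web (parent search)
    web–search: parent, skip
  visit cron (parent search)
    cron–search: parent, skip
    visit auth (parent cron)
      auth–cron: parent, skip
visit worker (parent –)
No non-parent visited neighbor found — the graph is a forest.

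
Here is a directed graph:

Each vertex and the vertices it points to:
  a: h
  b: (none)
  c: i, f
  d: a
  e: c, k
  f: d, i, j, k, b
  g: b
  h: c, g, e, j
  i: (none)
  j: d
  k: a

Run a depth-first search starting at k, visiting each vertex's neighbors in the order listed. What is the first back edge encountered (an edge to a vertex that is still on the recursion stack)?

d->a

DFS from k (visiting each vertex's neighbors in the order listed); mark gray on enter, black on exit:
k gray
  a gray
    h gray
      c gray
        i gray
        i black
        f gray
          d gray
            d→a: a is gray → back edge
First back edge: d → a.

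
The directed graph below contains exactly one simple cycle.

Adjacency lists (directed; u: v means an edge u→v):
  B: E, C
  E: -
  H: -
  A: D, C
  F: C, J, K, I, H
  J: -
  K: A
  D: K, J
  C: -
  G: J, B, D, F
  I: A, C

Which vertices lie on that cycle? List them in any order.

A, D, K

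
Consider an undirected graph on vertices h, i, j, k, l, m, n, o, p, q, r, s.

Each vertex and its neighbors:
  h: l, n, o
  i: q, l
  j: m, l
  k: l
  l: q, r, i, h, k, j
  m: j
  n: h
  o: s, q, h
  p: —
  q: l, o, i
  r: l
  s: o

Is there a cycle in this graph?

Yes

DFS, tracking each vertex's parent; an edge to a visited non-parent vertex closes a cycle.
Start from n:
visit n (parent –)
  visit h (parent n)
    visit l (parent h)
      visit q (parent l)
        q–l: parent, skip
        visit o (parent q)
          visit s (parent o)
            s–o: parent, skip
          o–q: parent, skip
          o–h: h visited and ≠ parent → cycle
Cycle: h – l – q – o – h.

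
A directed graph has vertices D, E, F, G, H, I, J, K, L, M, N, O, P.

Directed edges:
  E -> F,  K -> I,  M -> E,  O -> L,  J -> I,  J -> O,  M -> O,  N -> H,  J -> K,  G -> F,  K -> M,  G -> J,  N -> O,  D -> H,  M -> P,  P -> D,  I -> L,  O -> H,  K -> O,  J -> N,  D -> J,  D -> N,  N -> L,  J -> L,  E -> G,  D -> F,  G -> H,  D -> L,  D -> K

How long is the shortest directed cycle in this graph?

For each vertex v, BFS finds the shortest path from v back to v.
The shortest such closed walk is K → M → P → D → K, length 4.

4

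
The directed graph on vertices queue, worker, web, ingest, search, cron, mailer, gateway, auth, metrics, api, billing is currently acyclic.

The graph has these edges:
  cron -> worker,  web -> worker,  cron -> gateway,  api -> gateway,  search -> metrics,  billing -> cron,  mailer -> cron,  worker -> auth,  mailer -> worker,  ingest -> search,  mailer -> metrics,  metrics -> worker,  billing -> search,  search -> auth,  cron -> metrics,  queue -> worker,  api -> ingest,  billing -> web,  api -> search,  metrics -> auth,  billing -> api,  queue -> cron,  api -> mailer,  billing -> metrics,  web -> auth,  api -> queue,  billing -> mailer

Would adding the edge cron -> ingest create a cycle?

No

Adding cron→ingest creates a cycle iff ingest can already reach cron.
Explore from ingest: no path reaches cron. The graph stays acyclic.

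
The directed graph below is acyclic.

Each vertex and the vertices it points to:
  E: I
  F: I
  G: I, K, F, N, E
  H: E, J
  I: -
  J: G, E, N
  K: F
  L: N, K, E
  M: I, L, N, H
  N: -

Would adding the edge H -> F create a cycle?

Adding H→F creates a cycle iff F can already reach H.
Explore from F: no path reaches H. The graph stays acyclic.

No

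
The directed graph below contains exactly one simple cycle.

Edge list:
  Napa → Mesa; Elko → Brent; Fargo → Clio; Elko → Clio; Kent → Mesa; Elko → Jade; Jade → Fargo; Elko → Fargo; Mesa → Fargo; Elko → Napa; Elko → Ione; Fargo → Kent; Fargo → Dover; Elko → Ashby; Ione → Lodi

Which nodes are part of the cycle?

DFS with gray/black marking from Fargo:
Fargo gray
  Clio gray
  Clio black
  Dover gray
  Dover black
  Kent gray
    Mesa gray
      Mesa→Fargo: Fargo is gray → back edge
Back edge closes the cycle Fargo → Kent → Mesa → Fargo; its vertices are {Kent, Mesa, Fargo}.

Kent, Mesa, Fargo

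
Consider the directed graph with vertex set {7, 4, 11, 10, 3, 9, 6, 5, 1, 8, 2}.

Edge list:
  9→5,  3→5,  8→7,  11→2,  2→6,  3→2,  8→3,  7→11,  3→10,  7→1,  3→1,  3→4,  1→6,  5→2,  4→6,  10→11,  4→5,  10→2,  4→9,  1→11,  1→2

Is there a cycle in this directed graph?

No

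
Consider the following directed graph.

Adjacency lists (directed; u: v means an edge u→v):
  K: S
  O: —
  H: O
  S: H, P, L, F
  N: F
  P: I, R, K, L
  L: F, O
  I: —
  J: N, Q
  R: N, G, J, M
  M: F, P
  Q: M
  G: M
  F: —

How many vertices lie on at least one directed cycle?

8

A vertex is on a directed cycle iff it belongs to a strongly connected component of size ≥ 2 (or has a self-loop).
The vertices on cycles are {G, J, K, M, P, Q, R, S} — 8 in total.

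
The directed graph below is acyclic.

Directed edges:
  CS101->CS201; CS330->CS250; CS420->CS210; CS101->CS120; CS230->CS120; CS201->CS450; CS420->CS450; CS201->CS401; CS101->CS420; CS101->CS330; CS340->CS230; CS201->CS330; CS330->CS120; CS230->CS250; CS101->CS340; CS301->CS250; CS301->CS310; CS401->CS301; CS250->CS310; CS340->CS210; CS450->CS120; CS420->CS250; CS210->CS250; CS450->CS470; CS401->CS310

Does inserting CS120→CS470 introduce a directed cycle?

Adding CS120→CS470 creates a cycle iff CS470 can already reach CS120.
Explore from CS470: no path reaches CS120. The graph stays acyclic.

No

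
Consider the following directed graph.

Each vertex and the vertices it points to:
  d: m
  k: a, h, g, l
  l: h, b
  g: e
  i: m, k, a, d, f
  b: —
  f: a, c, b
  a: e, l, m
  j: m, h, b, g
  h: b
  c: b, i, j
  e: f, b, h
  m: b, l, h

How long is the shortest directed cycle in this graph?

For each vertex v, BFS finds the shortest path from v back to v.
The shortest such closed walk is c → i → f → c, length 3.

3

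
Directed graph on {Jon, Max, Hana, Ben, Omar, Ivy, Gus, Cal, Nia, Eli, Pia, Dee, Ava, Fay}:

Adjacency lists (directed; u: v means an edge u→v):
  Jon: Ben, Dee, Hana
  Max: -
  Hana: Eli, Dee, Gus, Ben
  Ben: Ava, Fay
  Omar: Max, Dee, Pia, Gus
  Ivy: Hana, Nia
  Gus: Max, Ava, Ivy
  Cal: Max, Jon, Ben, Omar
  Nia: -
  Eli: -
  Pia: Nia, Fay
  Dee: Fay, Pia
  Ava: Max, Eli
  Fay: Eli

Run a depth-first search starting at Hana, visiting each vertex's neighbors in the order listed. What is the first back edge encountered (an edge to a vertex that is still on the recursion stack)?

Ivy→Hana

DFS from Hana (visiting each vertex's neighbors in the order listed); mark gray on enter, black on exit:
Hana gray
  Eli gray
  Eli black
  Dee gray
    Fay gray
      Fay→Eli: Eli black — skip
    Fay black
    Pia gray
      Nia gray
      Nia black
      Pia→Fay: Fay black — skip
    Pia black
  Dee black
  Gus gray
    Max gray
    Max black
    Ava gray
      Ava→Max: Max black — skip
      Ava→Eli: Eli black — skip
    Ava black
    Ivy gray
      Ivy→Hana: Hana is gray → back edge
First back edge: Ivy → Hana.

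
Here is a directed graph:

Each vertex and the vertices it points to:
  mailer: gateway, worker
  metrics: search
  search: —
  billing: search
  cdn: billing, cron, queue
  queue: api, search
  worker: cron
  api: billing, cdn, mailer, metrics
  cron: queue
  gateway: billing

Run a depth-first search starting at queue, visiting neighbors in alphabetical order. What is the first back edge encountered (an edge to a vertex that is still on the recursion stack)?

cron→queue

DFS from queue (visiting neighbors in alphabetical order); mark gray on enter, black on exit:
queue gray
  api gray
    billing gray
      search gray
      search black
    billing black
    cdn gray
      cdn→billing: billing black — skip
      cron gray
        cron→queue: queue is gray → back edge
First back edge: cron → queue.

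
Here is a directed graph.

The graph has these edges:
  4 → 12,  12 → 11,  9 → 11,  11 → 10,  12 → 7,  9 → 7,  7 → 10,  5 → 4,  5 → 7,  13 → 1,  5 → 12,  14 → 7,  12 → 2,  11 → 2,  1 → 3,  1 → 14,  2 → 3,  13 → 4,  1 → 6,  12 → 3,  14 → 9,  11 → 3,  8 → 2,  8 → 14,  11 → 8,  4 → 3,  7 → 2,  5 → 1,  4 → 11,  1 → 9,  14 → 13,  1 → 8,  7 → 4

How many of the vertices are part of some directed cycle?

9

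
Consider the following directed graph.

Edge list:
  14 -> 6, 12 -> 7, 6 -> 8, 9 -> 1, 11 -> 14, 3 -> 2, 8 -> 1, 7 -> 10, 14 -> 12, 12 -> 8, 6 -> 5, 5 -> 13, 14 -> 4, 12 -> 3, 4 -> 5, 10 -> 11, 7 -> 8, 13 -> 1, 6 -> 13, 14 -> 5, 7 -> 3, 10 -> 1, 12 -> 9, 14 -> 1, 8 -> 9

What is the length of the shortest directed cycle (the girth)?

For each vertex v, BFS finds the shortest path from v back to v.
The shortest such closed walk is 14 → 12 → 7 → 10 → 11 → 14, length 5.

5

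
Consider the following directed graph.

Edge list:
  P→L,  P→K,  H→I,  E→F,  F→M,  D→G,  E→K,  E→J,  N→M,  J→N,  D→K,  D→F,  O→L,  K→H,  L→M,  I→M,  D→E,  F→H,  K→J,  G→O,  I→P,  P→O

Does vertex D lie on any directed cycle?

No

D lies on a cycle iff there is a path from D back to itself.
Exploring from D, it never reaches itself; equivalently, its strongly connected component is a singleton.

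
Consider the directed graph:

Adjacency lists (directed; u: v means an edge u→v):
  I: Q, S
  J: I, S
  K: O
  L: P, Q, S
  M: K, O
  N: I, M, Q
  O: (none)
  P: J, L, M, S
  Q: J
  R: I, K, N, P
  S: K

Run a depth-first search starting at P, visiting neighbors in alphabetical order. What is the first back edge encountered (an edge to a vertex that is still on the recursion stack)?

Q->J

DFS from P (visiting neighbors in alphabetical order); mark gray on enter, black on exit:
P gray
  J gray
    I gray
      Q gray
        Q→J: J is gray → back edge
First back edge: Q → J.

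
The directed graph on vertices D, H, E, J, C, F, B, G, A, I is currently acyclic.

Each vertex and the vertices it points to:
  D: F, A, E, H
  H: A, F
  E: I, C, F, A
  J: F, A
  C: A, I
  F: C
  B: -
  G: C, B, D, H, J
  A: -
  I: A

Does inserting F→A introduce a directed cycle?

No

Adding F→A creates a cycle iff A can already reach F.
Explore from A: no path reaches F. The graph stays acyclic.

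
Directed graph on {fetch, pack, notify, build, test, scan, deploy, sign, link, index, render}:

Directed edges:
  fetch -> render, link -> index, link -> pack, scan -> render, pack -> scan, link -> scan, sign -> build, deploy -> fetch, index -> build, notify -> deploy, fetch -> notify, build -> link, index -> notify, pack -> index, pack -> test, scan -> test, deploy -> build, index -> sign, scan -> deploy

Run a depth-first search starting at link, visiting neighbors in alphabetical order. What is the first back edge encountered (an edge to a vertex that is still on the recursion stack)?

build->link

DFS from link (visiting neighbors in alphabetical order); mark gray on enter, black on exit:
link gray
  index gray
    build gray
      build→link: link is gray → back edge
First back edge: build → link.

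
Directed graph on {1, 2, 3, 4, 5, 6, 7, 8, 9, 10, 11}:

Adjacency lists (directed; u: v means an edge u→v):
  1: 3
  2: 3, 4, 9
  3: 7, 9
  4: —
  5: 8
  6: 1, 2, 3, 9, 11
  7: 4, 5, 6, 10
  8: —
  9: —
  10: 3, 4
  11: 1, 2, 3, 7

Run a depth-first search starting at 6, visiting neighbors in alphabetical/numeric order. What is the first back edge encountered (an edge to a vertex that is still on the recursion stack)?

DFS from 6 (visiting neighbors in alphabetical/numeric order); mark gray on enter, black on exit:
6 gray
  1 gray
    3 gray
      7 gray
        4 gray
        4 black
        5 gray
          8 gray
          8 black
        5 black
        7→6: 6 is gray → back edge
First back edge: 7 → 6.

7->6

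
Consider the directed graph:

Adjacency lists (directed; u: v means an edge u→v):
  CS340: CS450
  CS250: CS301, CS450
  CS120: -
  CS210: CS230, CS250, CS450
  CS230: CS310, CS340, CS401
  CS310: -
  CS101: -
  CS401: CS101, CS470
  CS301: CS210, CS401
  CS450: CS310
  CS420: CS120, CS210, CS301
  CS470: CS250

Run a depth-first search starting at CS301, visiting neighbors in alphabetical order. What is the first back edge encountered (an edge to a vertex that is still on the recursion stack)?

CS250->CS301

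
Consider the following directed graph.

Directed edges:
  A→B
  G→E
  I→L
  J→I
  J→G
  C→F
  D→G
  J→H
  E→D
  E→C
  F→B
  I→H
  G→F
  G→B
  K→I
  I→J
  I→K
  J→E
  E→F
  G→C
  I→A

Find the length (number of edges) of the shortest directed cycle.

2

For each vertex v, BFS finds the shortest path from v back to v.
The shortest such closed walk is K → I → K, length 2.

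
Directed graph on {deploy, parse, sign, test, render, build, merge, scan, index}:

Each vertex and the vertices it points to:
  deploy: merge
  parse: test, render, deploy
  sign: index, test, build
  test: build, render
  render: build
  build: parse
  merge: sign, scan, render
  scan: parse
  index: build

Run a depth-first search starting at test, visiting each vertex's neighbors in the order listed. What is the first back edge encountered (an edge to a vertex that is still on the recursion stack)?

parse→test

DFS from test (visiting each vertex's neighbors in the order listed); mark gray on enter, black on exit:
test gray
  build gray
    parse gray
      parse→test: test is gray → back edge
First back edge: parse → test.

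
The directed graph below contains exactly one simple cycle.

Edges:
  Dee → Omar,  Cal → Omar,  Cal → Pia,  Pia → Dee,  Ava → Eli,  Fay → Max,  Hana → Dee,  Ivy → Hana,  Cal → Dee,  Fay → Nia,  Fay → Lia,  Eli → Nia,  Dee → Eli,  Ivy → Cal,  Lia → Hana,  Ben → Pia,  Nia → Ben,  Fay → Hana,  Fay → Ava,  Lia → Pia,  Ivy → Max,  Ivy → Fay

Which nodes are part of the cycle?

Ben, Dee, Eli, Nia, Pia

DFS with gray/black marking from Eli:
Eli gray
  Nia gray
    Ben gray
      Pia gray
        Dee gray
          Omar gray
          Omar black
          Dee→Eli: Eli is gray → back edge
Back edge closes the cycle Eli → Nia → Ben → Pia → Dee → Eli; its vertices are {Ben, Dee, Eli, Nia, Pia}.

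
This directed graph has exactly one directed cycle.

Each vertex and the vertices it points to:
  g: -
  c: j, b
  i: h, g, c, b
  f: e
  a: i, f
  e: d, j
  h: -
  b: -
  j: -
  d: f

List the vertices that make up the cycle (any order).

DFS with gray/black marking from f:
f gray
  e gray
    d gray
      d→f: f is gray → back edge
Back edge closes the cycle f → e → d → f; its vertices are {d, e, f}.

d, e, f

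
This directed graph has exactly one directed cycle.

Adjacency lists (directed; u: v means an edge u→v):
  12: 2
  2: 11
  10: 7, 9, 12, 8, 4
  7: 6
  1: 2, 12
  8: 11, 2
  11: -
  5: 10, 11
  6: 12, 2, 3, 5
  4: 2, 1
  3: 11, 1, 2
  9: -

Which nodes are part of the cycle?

5, 6, 7, 10

DFS with gray/black marking from 10:
10 gray
  7 gray
    6 gray
      12 gray
        2 gray
          11 gray
          11 black
        2 black
      12 black
      6→2: 2 black — skip
      3 gray
        3→11: 11 black — skip
        1 gray
          1→2: 2 black — skip
          1→12: 12 black — skip
        1 black
        3→2: 2 black — skip
      3 black
      5 gray
        5→10: 10 is gray → back edge
Back edge closes the cycle 10 → 7 → 6 → 5 → 10; its vertices are {5, 6, 7, 10}.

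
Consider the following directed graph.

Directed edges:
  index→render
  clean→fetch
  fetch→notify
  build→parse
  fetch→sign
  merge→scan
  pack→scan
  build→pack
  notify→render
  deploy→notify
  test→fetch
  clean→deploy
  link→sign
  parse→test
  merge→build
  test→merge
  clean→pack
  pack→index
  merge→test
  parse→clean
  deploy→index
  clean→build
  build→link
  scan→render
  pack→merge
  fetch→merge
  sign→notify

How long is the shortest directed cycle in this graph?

For each vertex v, BFS finds the shortest path from v back to v.
The shortest such closed walk is test → merge → test, length 2.

2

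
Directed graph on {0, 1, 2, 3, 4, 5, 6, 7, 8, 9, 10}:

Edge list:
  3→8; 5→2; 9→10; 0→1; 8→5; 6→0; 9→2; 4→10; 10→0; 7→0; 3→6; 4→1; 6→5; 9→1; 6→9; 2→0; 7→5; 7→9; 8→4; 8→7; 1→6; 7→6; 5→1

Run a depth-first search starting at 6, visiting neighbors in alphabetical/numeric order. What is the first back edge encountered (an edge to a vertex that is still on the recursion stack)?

1->6

DFS from 6 (visiting neighbors in alphabetical/numeric order); mark gray on enter, black on exit:
6 gray
  0 gray
    1 gray
      1→6: 6 is gray → back edge
First back edge: 1 → 6.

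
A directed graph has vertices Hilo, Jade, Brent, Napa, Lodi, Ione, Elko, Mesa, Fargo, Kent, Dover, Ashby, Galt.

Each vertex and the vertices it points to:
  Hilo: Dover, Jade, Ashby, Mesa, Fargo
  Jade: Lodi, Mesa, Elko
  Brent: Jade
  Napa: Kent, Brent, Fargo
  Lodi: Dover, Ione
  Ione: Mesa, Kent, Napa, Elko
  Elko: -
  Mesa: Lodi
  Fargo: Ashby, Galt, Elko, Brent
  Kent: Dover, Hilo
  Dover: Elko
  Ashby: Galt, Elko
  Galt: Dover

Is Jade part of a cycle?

Yes

Jade is on a cycle iff Jade can reach itself via ≥1 edge.
Jade → Lodi → Ione → Kent → Hilo → Jade — yes.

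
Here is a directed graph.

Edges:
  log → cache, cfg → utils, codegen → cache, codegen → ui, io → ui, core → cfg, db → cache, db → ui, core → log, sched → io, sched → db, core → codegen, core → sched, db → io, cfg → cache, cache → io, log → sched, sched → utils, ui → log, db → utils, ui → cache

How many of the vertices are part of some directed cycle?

6

A vertex is on a directed cycle iff it belongs to a strongly connected component of size ≥ 2 (or has a self-loop).
The vertices on cycles are {db, io, ui, log, cache, sched} — 6 in total.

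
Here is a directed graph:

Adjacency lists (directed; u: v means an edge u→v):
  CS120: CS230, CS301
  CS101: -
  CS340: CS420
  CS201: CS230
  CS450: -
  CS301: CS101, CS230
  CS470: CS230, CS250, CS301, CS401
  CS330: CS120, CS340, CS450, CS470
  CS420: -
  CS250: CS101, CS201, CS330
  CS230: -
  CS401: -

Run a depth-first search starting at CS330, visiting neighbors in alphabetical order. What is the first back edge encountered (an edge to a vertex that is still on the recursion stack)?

CS250->CS330

DFS from CS330 (visiting neighbors in alphabetical order); mark gray on enter, black on exit:
CS330 gray
  CS120 gray
    CS230 gray
    CS230 black
    CS301 gray
      CS101 gray
      CS101 black
      CS301→CS230: CS230 black — skip
    CS301 black
  CS120 black
  CS340 gray
    CS420 gray
    CS420 black
  CS340 black
  CS450 gray
  CS450 black
  CS470 gray
    CS470→CS230: CS230 black — skip
    CS250 gray
      CS250→CS101: CS101 black — skip
      CS201 gray
        CS201→CS230: CS230 black — skip
      CS201 black
      CS250→CS330: CS330 is gray → back edge
First back edge: CS250 → CS330.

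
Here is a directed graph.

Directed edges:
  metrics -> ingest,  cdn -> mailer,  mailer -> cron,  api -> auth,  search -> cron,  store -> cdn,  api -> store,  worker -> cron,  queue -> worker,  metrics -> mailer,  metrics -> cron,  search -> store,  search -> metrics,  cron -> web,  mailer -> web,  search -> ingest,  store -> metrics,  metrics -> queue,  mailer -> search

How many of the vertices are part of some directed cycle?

5

A vertex is on a directed cycle iff it belongs to a strongly connected component of size ≥ 2 (or has a self-loop).
The vertices on cycles are {cdn, store, mailer, search, metrics} — 5 in total.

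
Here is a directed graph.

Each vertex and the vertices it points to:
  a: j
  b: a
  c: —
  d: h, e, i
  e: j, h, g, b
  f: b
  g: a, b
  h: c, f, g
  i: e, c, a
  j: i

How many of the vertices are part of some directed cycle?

A vertex is on a directed cycle iff it belongs to a strongly connected component of size ≥ 2 (or has a self-loop).
The vertices on cycles are {a, b, e, f, g, h, i, j} — 8 in total.

8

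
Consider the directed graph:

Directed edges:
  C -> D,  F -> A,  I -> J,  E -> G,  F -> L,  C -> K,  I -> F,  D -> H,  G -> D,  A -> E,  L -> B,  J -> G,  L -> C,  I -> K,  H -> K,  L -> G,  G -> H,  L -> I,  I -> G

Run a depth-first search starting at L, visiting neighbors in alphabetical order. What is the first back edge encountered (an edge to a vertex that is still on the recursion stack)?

DFS from L (visiting neighbors in alphabetical order); mark gray on enter, black on exit:
L gray
  B gray
  B black
  C gray
    D gray
      H gray
        K gray
        K black
      H black
    D black
    C→K: K black — skip
  C black
  G gray
    G→D: D black — skip
    G→H: H black — skip
  G black
  I gray
    F gray
      A gray
        E gray
          E→G: G black — skip
        E black
      A black
      F→L: L is gray → back edge
First back edge: F → L.

F→L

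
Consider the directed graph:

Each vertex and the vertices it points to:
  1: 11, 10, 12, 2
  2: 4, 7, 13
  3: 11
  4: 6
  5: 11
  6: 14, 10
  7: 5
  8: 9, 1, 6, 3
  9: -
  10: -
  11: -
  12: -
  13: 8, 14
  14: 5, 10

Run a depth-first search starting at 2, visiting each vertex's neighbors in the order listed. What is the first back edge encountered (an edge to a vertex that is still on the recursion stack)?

1→2

DFS from 2 (visiting each vertex's neighbors in the order listed); mark gray on enter, black on exit:
2 gray
  4 gray
    6 gray
      14 gray
        5 gray
          11 gray
          11 black
        5 black
        10 gray
        10 black
      14 black
      6→10: 10 black — skip
    6 black
  4 black
  7 gray
    7→5: 5 black — skip
  7 black
  13 gray
    8 gray
      9 gray
      9 black
      1 gray
        1→11: 11 black — skip
        1→10: 10 black — skip
        12 gray
        12 black
        1→2: 2 is gray → back edge
First back edge: 1 → 2.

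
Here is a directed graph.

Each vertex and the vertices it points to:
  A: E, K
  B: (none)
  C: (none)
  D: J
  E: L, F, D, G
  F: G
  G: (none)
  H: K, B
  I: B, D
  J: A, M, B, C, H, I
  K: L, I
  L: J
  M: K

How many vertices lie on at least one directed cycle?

A vertex is on a directed cycle iff it belongs to a strongly connected component of size ≥ 2 (or has a self-loop).
The vertices on cycles are {A, D, E, H, I, J, K, L, M} — 9 in total.

9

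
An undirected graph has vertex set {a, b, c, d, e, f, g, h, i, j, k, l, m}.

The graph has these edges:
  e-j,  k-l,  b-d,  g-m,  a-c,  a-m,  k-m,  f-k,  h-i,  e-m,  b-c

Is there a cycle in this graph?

No

DFS, tracking each vertex's parent; an edge to a visited non-parent vertex closes a cycle.
Start from k:
visit k (parent –)
  visit m (parent k)
    visit g (parent m)
      g–m: parent, skip
    m–k: parent, skip
    visit a (parent m)
      visit c (parent a)
        visit b (parent c)
          visit d (parent b)
            d–b: parent, skip
          b–c: parent, skip
        c–a: parent, skip
      a–m: parent, skip
    visit e (parent m)
      visit j (parent e)
        j–e: parent, skip
      e–m: parent, skip
  visit l (parent k)
    l–k: parent, skip
  visit f (parent k)
    f–k: parent, skip
visit h (parent –)
  visit i (parent h)
    i–h: parent, skip
No non-parent visited neighbor found — the graph is a forest.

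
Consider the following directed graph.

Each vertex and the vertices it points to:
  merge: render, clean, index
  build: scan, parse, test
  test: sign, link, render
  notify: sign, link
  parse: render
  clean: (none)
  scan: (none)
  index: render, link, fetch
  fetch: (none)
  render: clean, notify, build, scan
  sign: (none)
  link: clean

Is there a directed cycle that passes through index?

index lies on a cycle iff there is a path from index back to itself.
Exploring from index, it never reaches itself; equivalently, its strongly connected component is a singleton.

No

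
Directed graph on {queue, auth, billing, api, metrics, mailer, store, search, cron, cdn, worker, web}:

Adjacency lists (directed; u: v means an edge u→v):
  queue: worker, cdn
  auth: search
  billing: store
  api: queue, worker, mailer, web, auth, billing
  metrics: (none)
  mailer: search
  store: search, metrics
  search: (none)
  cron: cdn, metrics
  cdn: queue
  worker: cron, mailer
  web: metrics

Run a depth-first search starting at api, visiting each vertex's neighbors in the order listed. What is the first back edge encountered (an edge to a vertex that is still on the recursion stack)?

DFS from api (visiting each vertex's neighbors in the order listed); mark gray on enter, black on exit:
api gray
  queue gray
    worker gray
      cron gray
        cdn gray
          cdn→queue: queue is gray → back edge
First back edge: cdn → queue.

cdn->queue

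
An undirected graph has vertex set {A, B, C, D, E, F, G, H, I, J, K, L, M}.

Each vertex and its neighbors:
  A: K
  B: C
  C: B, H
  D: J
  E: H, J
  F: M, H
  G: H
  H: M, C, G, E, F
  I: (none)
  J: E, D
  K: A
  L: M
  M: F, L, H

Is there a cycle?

Yes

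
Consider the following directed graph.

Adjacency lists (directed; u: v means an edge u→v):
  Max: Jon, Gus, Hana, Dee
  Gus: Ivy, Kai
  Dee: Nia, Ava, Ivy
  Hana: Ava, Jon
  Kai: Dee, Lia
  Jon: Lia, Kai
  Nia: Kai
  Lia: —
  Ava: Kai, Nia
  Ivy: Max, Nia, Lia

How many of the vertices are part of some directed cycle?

9

A vertex is on a directed cycle iff it belongs to a strongly connected component of size ≥ 2 (or has a self-loop).
The vertices on cycles are {Ava, Dee, Gus, Ivy, Jon, Kai, Max, Nia, Hana} — 9 in total.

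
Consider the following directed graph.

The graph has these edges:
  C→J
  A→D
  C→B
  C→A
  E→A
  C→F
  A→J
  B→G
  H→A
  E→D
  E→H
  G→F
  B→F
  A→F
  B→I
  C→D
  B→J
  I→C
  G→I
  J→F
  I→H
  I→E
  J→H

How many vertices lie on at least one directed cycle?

A vertex is on a directed cycle iff it belongs to a strongly connected component of size ≥ 2 (or has a self-loop).
The vertices on cycles are {A, B, C, G, H, I, J} — 7 in total.

7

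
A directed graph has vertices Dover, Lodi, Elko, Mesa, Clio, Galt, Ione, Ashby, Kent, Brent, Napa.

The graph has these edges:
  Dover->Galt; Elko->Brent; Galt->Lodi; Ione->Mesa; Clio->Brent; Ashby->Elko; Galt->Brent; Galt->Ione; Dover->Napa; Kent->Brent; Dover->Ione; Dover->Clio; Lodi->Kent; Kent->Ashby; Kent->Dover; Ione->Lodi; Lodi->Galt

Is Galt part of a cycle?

Galt is on a cycle iff Galt can reach itself via ≥1 edge.
Galt → Lodi → Galt — yes.

Yes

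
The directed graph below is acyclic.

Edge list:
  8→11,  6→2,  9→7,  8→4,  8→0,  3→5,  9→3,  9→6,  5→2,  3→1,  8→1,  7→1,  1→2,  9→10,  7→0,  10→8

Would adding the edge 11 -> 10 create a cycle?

Adding 11→10 creates a cycle iff 10 can already reach 11.
Path from 10: 10 → 8 → 11.
So 10 → … → 11 → 10 is a cycle.

Yes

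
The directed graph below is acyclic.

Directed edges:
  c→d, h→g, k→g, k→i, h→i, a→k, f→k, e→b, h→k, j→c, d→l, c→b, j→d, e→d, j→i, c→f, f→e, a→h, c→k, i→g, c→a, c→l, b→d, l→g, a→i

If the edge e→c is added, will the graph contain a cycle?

Adding e→c creates a cycle iff c can already reach e.
Path from c: c → f → e.
So c → … → e → c is a cycle.

Yes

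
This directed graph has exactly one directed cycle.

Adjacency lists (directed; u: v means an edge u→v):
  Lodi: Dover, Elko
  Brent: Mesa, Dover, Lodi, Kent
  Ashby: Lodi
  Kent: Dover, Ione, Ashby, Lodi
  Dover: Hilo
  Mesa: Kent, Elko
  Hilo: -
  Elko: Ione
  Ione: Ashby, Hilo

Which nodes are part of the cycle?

Elko, Ione, Lodi, Ashby

DFS with gray/black marking from Ashby:
Ashby gray
  Lodi gray
    Dover gray
      Hilo gray
      Hilo black
    Dover black
    Elko gray
      Ione gray
        Ione→Ashby: Ashby is gray → back edge
Back edge closes the cycle Ashby → Lodi → Elko → Ione → Ashby; its vertices are {Elko, Ione, Lodi, Ashby}.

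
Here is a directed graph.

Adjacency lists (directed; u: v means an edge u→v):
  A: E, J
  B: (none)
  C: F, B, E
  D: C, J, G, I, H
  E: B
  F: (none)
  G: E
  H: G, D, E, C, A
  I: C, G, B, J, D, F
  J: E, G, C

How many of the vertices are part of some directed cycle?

A vertex is on a directed cycle iff it belongs to a strongly connected component of size ≥ 2 (or has a self-loop).
The vertices on cycles are {D, H, I} — 3 in total.

3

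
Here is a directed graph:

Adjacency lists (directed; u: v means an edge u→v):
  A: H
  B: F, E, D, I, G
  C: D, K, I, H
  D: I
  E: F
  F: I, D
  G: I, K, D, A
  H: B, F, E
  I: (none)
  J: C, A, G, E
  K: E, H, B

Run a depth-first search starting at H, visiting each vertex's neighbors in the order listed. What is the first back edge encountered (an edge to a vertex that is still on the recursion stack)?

K->H

DFS from H (visiting each vertex's neighbors in the order listed); mark gray on enter, black on exit:
H gray
  B gray
    F gray
      I gray
      I black
      D gray
        D→I: I black — skip
      D black
    F black
    E gray
      E→F: F black — skip
    E black
    B→D: D black — skip
    B→I: I black — skip
    G gray
      G→I: I black — skip
      K gray
        K→E: E black — skip
        K→H: H is gray → back edge
First back edge: K → H.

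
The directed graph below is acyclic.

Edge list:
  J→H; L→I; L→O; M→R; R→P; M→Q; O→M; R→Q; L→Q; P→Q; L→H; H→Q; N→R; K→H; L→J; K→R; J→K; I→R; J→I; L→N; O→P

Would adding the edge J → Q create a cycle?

No

Adding J→Q creates a cycle iff Q can already reach J.
Explore from Q: no path reaches J. The graph stays acyclic.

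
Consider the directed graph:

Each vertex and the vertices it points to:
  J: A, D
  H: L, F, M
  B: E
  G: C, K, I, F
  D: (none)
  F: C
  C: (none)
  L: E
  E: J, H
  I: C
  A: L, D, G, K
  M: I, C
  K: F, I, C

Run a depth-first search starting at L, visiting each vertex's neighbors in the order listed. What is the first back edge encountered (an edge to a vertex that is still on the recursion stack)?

A→L

DFS from L (visiting each vertex's neighbors in the order listed); mark gray on enter, black on exit:
L gray
  E gray
    J gray
      A gray
        A→L: L is gray → back edge
First back edge: A → L.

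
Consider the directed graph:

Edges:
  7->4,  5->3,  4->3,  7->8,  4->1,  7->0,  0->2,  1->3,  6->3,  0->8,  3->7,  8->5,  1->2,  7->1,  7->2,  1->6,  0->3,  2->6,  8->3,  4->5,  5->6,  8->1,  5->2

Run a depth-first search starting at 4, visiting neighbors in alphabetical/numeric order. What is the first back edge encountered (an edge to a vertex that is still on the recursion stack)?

0->2

DFS from 4 (visiting neighbors in alphabetical/numeric order); mark gray on enter, black on exit:
4 gray
  1 gray
    2 gray
      6 gray
        3 gray
          7 gray
            0 gray
              0→2: 2 is gray → back edge
First back edge: 0 → 2.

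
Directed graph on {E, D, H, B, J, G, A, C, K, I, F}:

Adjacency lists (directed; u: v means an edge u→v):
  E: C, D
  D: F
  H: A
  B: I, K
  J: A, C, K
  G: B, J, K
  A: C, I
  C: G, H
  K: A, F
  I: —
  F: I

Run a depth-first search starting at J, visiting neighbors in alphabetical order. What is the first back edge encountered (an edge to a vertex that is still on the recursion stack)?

DFS from J (visiting neighbors in alphabetical order); mark gray on enter, black on exit:
J gray
  A gray
    C gray
      G gray
        B gray
          I gray
          I black
          K gray
            K→A: A is gray → back edge
First back edge: K → A.

K->A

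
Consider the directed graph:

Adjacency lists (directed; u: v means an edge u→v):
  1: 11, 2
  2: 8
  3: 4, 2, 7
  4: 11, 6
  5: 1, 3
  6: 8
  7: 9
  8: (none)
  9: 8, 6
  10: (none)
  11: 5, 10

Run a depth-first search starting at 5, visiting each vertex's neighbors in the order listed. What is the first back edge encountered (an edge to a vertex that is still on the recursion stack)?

11→5

DFS from 5 (visiting each vertex's neighbors in the order listed); mark gray on enter, black on exit:
5 gray
  1 gray
    11 gray
      11→5: 5 is gray → back edge
First back edge: 11 → 5.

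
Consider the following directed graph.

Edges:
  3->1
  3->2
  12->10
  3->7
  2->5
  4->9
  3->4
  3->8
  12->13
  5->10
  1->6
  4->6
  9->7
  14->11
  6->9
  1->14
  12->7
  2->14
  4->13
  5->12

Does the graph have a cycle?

No

DFS with white/gray/black marking, starting from 13:
13 gray
13 black
9 gray
  7 gray
  7 black
9 black
10 gray
10 black
14 gray
  11 gray
  11 black
14 black
8 gray
8 black
12 gray
  12→7: 7 black — skip
  12→10: 10 black — skip
  12→13: 13 black — skip
12 black
5 gray
  5→10: 10 black — skip
  5→12: 12 black — skip
5 black
2 gray
  2→14: 14 black — skip
  2→5: 5 black — skip
2 black
3 gray
  1 gray
    6 gray
      6→9: 9 black — skip
    6 black
    1→14: 14 black — skip
  1 black
  3→7: 7 black — skip
  4 gray
    4→6: 6 black — skip
    4→13: 13 black — skip
    4→9: 9 black — skip
  4 black
  3→8: 8 black — skip
  3→2: 2 black — skip
3 black
Every edge goes to a white or black vertex — no back edge, so the graph is acyclic.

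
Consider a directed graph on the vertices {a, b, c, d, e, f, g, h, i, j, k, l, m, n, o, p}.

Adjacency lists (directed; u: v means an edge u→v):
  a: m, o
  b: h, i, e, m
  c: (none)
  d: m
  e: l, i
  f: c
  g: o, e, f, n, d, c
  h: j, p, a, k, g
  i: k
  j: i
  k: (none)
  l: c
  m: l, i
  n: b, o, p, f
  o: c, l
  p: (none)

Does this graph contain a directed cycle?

DFS with white/gray/black marking, starting from m:
m gray
  l gray
    c gray
    c black
  l black
  i gray
    k gray
    k black
  i black
m black
a gray
  a→m: m black — skip
  o gray
    o→c: c black — skip
    o→l: l black — skip
  o black
a black
b gray
  h gray
    j gray
      j→i: i black — skip
    j black
    p gray
    p black
    h→a: a black — skip
    h→k: k black — skip
    g gray
      g→o: o black — skip
      e gray
        e→l: l black — skip
        e→i: i black — skip
      e black
      f gray
        f→c: c black — skip
      f black
      n gray
        n→b: b is gray → back edge
Back edge found, so a cycle exists: b → h → g → n → b.

Yes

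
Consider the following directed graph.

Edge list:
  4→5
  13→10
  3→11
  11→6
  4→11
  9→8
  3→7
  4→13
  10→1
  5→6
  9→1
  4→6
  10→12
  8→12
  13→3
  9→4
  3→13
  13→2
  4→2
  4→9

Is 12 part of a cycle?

12 lies on a cycle iff there is a path from 12 back to itself.
Exploring from 12, it never reaches itself; equivalently, its strongly connected component is a singleton.

No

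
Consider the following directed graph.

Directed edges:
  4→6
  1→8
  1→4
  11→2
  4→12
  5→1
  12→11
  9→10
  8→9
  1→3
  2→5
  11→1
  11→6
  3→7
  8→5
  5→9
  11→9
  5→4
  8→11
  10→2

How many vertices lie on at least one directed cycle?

9

A vertex is on a directed cycle iff it belongs to a strongly connected component of size ≥ 2 (or has a self-loop).
The vertices on cycles are {1, 2, 4, 5, 8, 9, 10, 11, 12} — 9 in total.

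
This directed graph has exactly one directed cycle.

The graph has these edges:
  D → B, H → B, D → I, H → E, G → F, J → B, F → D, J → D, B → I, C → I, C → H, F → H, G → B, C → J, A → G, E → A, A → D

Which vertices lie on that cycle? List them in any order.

A, E, F, G, H

DFS with gray/black marking from H:
H gray
  B gray
    I gray
    I black
  B black
  E gray
    A gray
      D gray
        D→B: B black — skip
        D→I: I black — skip
      D black
      G gray
        G→B: B black — skip
        F gray
          F→D: D black — skip
          F→H: H is gray → back edge
Back edge closes the cycle H → E → A → G → F → H; its vertices are {A, E, F, G, H}.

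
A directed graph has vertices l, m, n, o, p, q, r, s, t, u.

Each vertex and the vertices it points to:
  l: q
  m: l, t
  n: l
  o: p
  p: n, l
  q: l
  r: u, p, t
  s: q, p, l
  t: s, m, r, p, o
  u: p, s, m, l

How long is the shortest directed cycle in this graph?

For each vertex v, BFS finds the shortest path from v back to v.
The shortest such closed walk is t → m → t, length 2.

2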